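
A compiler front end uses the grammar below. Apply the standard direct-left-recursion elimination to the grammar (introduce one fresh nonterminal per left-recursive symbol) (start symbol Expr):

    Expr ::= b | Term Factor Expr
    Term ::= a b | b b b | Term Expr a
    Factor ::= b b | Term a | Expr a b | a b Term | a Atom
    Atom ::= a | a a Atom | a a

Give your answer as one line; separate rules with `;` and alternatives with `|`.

Expr ::= b | Term Factor Expr; Term ::= a b Term1 | b b b Term1; Factor ::= b b | Term a | Expr a b | a b Term | a Atom; Atom ::= a | a a Atom | a a; Term1 ::= Expr a Term1 | ε

Left recursion appears on Term.
For Term: α = {Expr a}, β = {a b, b b b}. Rewrite as Term → β Term1 and Term1 → α Term1 | ε.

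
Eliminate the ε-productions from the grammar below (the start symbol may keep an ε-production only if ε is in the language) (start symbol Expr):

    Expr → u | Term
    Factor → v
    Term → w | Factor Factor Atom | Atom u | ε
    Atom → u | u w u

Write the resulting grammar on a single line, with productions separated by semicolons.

Nullable set = {Expr, Term}.
ε ∈ L(G) since Expr is nullable, so keep Expr → ε.

Expr → u | Term | ε; Factor → v; Term → w | Factor Factor Atom | Atom u; Atom → u | u w u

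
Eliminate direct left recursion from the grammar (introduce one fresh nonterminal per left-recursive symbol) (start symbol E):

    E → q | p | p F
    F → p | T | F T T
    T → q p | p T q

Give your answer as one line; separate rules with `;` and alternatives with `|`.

Left recursion appears on F.
For F: α = {T T}, β = {p, T}. Rewrite as F → β F' and F' → α F' | ε.

E → q | p | p F; F → p F' | T F'; T → q p | p T q; F' → T T F' | ε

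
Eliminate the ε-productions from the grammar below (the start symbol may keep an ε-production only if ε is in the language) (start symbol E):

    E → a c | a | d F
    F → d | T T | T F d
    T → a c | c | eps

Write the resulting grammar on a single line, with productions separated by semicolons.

E → a c | a | d F | d; F → d | T T | T | T F d | T d | F d; T → a c | c

Nullable nonterminals: {F, T}.
ε ∉ L(G), so no ε-production is kept.
Add the nullable-subset variants: E → d F gives d F | d. F → T T gives T T | T. F → T F d gives T F d | T d | F d.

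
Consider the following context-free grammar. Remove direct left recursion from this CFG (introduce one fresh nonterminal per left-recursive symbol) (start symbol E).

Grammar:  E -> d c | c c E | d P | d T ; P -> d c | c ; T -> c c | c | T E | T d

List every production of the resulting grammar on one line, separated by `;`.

Left recursion appears on T.
For T: α = {E, d}, β = {c c, c}. Rewrite as T → β T' and T' → α T' | ε.

E -> d c | c c E | d P | d T; P -> d c | c; T -> c c T' | c T'; T' -> E T' | d T' | ε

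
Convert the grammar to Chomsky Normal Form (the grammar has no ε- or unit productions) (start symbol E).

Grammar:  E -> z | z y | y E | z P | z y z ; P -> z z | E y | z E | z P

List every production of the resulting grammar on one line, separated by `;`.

Introduce a nonterminal for each terminal appearing in a rule of length ≥ 2: X1 → z, X2 → y.
Binarize each right-hand side of length ≥ 3 by chaining fresh nonterminals (Y1, Y2, …): affected rules were E → X1 X2 X1.

E -> z | X1 X2 | X2 E | X1 P | X1 Y1; P -> X1 X1 | E X2 | X1 E | X1 P; X1 -> z; X2 -> y; Y1 -> X2 X1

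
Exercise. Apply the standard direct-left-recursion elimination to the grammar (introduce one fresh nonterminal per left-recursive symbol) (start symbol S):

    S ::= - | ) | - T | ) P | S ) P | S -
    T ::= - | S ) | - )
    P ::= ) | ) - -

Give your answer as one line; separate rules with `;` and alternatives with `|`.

Directly left-recursive nonterminal: S.
For S: α = {) P, -}, β = {-, ), - T, ) P}. Rewrite as S → β S' and S' → α S' | ε.

S ::= - S' | ) S' | - T S' | ) P S'; T ::= - | S ) | - ); P ::= ) | ) - -; S' ::= ) P S' | - S' | ε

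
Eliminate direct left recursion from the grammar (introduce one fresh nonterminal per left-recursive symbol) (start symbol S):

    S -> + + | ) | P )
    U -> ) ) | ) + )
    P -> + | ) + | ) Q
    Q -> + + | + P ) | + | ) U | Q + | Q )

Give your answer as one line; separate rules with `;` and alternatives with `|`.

S -> + + | ) | P ); U -> ) ) | ) + ); P -> + | ) + | ) Q; Q -> + + Q' | + P ) Q' | + Q' | ) U Q'; Q' -> + Q' | ) Q' | ε

Q is directly left-recursive.
For Q: α = {+, )}, β = {+ +, + P ), +, ) U}. Rewrite as Q → β Q' and Q' → α Q' | ε.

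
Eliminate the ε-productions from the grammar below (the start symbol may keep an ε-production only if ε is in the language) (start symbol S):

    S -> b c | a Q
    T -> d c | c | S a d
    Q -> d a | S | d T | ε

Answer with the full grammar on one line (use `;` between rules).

S -> b c | a Q | a; T -> d c | c | S a d; Q -> d a | S | d T

Nullable nonterminals: {Q}.
ε ∉ L(G), so no ε-production is kept.
For each production, add variants omitting each subset of nullable occurrences: S → a Q gives a Q | a.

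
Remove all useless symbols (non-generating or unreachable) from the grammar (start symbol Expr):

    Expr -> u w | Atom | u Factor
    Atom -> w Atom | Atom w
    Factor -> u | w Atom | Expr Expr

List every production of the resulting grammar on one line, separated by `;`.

Generating nonterminals: {Expr, Factor}.
Reachable from Expr after that: {Expr, Factor}.
Removed useless symbols: {Atom} and every production mentioning them.

Expr -> u w | u Factor; Factor -> u | Expr Expr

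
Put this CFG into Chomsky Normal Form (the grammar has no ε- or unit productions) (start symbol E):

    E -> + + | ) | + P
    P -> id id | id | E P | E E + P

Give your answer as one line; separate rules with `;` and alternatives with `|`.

E -> X1 X1 | ) | X1 P; P -> X2 X2 | id | E P | E Y1; X1 -> +; X2 -> id; Y1 -> E Y2; Y2 -> X1 P

Introduce a nonterminal for each terminal appearing in a rule of length ≥ 2: X1 → +, X2 → id.
Binarize each right-hand side of length ≥ 3 by chaining fresh nonterminals (Y1, Y2, …): affected rules were P → E E X1 P.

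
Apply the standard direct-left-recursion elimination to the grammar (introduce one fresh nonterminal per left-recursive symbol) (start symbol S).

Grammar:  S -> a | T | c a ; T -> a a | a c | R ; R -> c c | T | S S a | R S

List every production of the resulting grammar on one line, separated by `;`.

S -> a | T | c a; T -> a a | a c | R; R -> c c R' | T R' | S S a R'; R' -> S R' | ε

R is directly left-recursive.
For R: α = {S}, β = {c c, T, S S a}. Rewrite as R → β R' and R' → α R' | ε.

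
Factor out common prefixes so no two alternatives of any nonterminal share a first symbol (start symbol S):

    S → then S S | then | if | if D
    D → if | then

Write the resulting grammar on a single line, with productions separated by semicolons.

S has alternatives sharing prefix 'then': factor to S → then S' with S' → S S | ε.
S has alternatives sharing prefix 'if': factor to S → if S'' with S'' → ε | D.

S → then S' | if S''; D → if | then; S' → S S | ε; S'' → ε | D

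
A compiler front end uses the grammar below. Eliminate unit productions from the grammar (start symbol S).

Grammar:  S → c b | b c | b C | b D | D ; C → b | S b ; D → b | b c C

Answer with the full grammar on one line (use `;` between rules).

Unit pairs: S ⇒* {D}.
For each unit pair (A, B), copy every non-unit production of B to A, then drop all unit productions.

S → b | b c C | c b | b c | b C | b D; C → b | S b; D → b | b c C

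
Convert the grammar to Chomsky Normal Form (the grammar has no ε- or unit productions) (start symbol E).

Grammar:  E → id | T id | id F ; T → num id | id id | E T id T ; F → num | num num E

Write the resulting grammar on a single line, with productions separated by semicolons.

E → id | T X1 | X1 F; T → X2 X1 | X1 X1 | E Y1; F → num | X2 Y3; X1 → id; X2 → num; Y1 → T Y2; Y2 → X1 T; Y3 → X2 E

Introduce a nonterminal for each terminal appearing in a rule of length ≥ 2: X1 → id, X2 → num.
Binarize each right-hand side of length ≥ 3 by chaining fresh nonterminals (Y1, Y2, …): affected rules were T → E T X1 T; F → X2 X2 E.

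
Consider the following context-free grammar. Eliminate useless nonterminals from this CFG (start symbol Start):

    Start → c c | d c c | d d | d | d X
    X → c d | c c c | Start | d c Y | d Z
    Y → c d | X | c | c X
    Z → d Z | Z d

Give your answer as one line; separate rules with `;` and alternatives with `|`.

Start → c c | d c c | d d | d | d X; X → c d | c c c | Start | d c Y; Y → c d | X | c | c X

Generating nonterminals: {Start, X, Y}.
Reachable from Start after that: {Start, X, Y}.
Removed useless symbols: {Z} and every production mentioning them.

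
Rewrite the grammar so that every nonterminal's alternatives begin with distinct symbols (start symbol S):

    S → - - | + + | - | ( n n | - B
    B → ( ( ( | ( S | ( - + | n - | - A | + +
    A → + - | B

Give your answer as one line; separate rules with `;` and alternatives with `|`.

S → + + | ( n n | - S'; B → n - | - A | + + | ( B'; A → + - | B; S' → - | ε | B; B' → ( ( | S | - +

S has alternatives sharing prefix '-': factor to S → - S' with S' → - | ε | B.
B has alternatives sharing prefix '(': factor to B → ( B' with B' → ( ( | S | - +.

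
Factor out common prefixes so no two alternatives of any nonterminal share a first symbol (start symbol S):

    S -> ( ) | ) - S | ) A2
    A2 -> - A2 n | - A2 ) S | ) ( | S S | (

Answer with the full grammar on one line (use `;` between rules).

S -> ( ) | ) S'; A2 -> ) ( | S S | ( | - A2 A2'; S' -> - S | A2; A2' -> n | ) S

S has alternatives sharing prefix ')': factor to S → ) S' with S' → - S | A2.
A2 has alternatives sharing prefix '- A2': factor to A2 → - A2 A2' with A2' → n | ) S.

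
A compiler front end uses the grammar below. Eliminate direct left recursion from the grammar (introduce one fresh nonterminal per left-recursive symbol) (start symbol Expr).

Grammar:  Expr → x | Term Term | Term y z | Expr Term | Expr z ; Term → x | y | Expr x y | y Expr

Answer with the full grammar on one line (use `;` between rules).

Expr → x Expr1 | Term Term Expr1 | Term y z Expr1; Term → x | y | Expr x y | y Expr; Expr1 → Term Expr1 | z Expr1 | ε

Directly left-recursive nonterminal: Expr.
For Expr: α = {Term, z}, β = {x, Term Term, Term y z}. Rewrite as Expr → β Expr1 and Expr1 → α Expr1 | ε.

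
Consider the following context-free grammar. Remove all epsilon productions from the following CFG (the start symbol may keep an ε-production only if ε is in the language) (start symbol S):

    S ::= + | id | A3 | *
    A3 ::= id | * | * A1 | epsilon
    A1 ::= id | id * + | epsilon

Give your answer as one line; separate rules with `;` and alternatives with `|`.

S ::= + | id | A3 | * | epsilon; A3 ::= id | * | * A1; A1 ::= id | id * +

The nullable symbols are {A1, A3, S}.
ε ∈ L(G) since S is nullable, so keep S → ε.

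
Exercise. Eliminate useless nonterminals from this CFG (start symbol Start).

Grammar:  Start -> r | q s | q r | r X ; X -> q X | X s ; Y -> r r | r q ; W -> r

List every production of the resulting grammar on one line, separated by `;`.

Start -> r | q s | q r

Generating nonterminals: {Start, W, Y}.
Reachable from Start after that: {Start}.
Removed useless symbols: {W, X, Y} and every production mentioning them.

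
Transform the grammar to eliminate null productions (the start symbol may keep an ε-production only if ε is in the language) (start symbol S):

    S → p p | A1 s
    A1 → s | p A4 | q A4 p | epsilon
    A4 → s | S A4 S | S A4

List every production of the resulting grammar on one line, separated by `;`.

Nullable set = {A1}.
ε ∉ L(G), so no ε-production is kept.
For each production, add variants omitting each subset of nullable occurrences: S → A1 s gives A1 s | s.

S → p p | A1 s | s; A1 → s | p A4 | q A4 p; A4 → s | S A4 S | S A4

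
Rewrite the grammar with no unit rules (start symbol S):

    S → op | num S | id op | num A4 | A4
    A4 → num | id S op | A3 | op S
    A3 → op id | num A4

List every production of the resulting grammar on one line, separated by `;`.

S → num | id S op | op S | op | num S | id op | num A4 | op id; A4 → num | id S op | op S | op id | num A4; A3 → op id | num A4

Unit pairs: A4 ⇒* {A3}; S ⇒* {A3, A4}.
For every A with A ⇒* B via unit rules, add B's non-unit alternatives to A; then delete every rule of the form X → Y.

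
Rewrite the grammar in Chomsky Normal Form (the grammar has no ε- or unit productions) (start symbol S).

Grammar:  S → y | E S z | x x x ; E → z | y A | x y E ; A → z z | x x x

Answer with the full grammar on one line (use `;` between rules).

S → y | E Y1 | X2 Y2; E → z | X3 A | X2 Y3; A → X1 X1 | X2 Y4; X1 → z; X2 → x; X3 → y; Y1 → S X1; Y2 → X2 X2; Y3 → X3 E; Y4 → X2 X2

Introduce a nonterminal for each terminal appearing in a rule of length ≥ 2: X1 → z, X2 → x, X3 → y.
Binarize each right-hand side of length ≥ 3 by chaining fresh nonterminals (Y1, Y2, …): affected rules were S → E S X1; S → X2 X2 X2; E → X2 X3 E; A → X2 X2 X2.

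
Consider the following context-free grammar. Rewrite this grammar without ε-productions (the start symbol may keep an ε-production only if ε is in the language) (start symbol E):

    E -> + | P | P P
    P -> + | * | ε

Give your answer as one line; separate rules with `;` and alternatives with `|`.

E -> + | P | P P | ε; P -> + | *

Nullable set = {E, P}.
ε ∈ L(G) since E is nullable, so keep E → ε.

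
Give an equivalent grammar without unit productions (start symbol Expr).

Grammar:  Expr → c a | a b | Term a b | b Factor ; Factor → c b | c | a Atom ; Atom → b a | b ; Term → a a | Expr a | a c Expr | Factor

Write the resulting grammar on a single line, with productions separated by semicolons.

Unit pairs: Term ⇒* {Factor}.
For each unit pair (A, B), copy every non-unit production of B to A, then drop all unit productions.

Expr → c a | a b | Term a b | b Factor; Factor → c b | c | a Atom; Atom → b a | b; Term → a a | Expr a | a c Expr | c b | c | a Atom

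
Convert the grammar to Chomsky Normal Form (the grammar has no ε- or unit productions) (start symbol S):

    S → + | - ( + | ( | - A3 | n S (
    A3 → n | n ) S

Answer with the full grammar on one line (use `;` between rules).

S → + | X1 Y1 | ( | X1 A3 | X4 Y2; A3 → n | X4 Y3; X1 → -; X2 → (; X3 → +; X4 → n; X5 → ); Y1 → X2 X3; Y2 → S X2; Y3 → X5 S

Introduce a nonterminal for each terminal appearing in a rule of length ≥ 2: X1 → -, X2 → (, X3 → +, X4 → n, X5 → ).
Binarize each right-hand side of length ≥ 3 by chaining fresh nonterminals (Y1, Y2, …): affected rules were S → X1 X2 X3; S → X4 S X2; A3 → X4 X5 S.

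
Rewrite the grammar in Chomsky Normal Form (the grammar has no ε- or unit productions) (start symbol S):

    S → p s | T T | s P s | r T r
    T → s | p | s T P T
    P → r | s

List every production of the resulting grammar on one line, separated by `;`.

Introduce a nonterminal for each terminal appearing in a rule of length ≥ 2: X1 → p, X2 → s, X3 → r.
Binarize each right-hand side of length ≥ 3 by chaining fresh nonterminals (Y1, Y2, …): affected rules were S → X2 P X2; S → X3 T X3; T → X2 T P T.

S → X1 X2 | T T | X2 Y1 | X3 Y2; T → s | p | X2 Y3; P → r | s; X1 → p; X2 → s; X3 → r; Y1 → P X2; Y2 → T X3; Y3 → T Y4; Y4 → P T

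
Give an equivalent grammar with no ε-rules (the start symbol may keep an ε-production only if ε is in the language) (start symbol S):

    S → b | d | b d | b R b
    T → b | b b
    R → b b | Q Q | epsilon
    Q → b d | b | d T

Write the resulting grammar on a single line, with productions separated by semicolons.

Nullable nonterminals: {R}.
ε ∉ L(G), so no ε-production is kept.
Add the nullable-subset variants: S → b R b gives b R b | b b.

S → b | d | b d | b R b | b b; T → b | b b; R → b b | Q Q; Q → b d | b | d T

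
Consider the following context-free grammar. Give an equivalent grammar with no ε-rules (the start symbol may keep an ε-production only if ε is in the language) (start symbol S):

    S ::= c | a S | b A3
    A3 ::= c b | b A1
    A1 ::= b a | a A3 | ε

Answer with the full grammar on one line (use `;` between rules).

The nullable symbols are {A1}.
ε ∉ L(G), so no ε-production is kept.
Expand every rule over subsets of its nullable positions: A3 → b A1 gives b A1 | b.

S ::= c | a S | b A3; A3 ::= c b | b A1 | b; A1 ::= b a | a A3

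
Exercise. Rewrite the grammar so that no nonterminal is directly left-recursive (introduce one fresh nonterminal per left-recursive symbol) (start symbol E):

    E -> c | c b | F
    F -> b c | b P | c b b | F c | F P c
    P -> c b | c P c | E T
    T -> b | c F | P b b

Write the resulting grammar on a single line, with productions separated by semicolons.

E -> c | c b | F; F -> b c F' | b P F' | c b b F'; P -> c b | c P c | E T; T -> b | c F | P b b; F' -> c F' | P c F' | ε

Directly left-recursive nonterminal: F.
For F: α = {c, P c}, β = {b c, b P, c b b}. Rewrite as F → β F' and F' → α F' | ε.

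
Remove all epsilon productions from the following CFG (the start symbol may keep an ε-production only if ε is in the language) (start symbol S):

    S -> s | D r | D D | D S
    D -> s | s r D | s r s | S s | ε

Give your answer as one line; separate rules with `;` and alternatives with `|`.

The nullable symbols are {D, S}.
ε ∈ L(G) since S is nullable, so keep S → ε.
For each production, add variants omitting each subset of nullable occurrences: S → D r gives D r | r. S → D D gives D D | D. D → s r D gives s r D | s r.

S -> s | D r | r | D D | D | D S | ε; D -> s | s r D | s r | s r s | S s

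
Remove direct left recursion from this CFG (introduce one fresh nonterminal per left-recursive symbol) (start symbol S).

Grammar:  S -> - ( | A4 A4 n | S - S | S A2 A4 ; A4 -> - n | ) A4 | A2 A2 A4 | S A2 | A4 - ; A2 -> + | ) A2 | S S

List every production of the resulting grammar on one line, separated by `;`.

Left recursion appears on S, A4.
For S: α = {- S, A2 A4}, β = {- (, A4 A4 n}. Rewrite as S → β S' and S' → α S' | ε.
For A4: α = {-}, β = {- n, ) A4, A2 A2 A4, S A2}. Rewrite as A4 → β A4' and A4' → α A4' | ε.

S -> - ( S' | A4 A4 n S'; A4 -> - n A4' | ) A4 A4' | A2 A2 A4 A4' | S A2 A4'; A2 -> + | ) A2 | S S; S' -> - S S' | A2 A4 S' | eps; A4' -> - A4' | eps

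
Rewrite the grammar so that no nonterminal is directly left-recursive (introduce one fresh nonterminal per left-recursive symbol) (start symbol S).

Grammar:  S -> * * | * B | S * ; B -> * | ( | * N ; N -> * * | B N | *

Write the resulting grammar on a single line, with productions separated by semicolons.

Left recursion appears on S.
For S: α = {*}, β = {* *, * B}. Rewrite as S → β S' and S' → α S' | ε.

S -> * * S' | * B S'; B -> * | ( | * N; N -> * * | B N | *; S' -> * S' | ε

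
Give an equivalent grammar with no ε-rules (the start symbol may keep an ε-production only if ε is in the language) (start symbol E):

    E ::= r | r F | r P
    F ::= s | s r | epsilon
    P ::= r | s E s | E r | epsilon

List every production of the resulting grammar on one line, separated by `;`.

The nullable symbols are {F, P}.
ε ∉ L(G), so no ε-production is kept.

E ::= r | r F | r P; F ::= s | s r; P ::= r | s E s | E r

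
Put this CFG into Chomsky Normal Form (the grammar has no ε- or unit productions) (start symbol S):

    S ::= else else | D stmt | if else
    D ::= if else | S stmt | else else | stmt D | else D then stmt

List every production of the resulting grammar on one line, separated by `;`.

Introduce a nonterminal for each terminal appearing in a rule of length ≥ 2: X1 → else, X2 → stmt, X3 → if, X4 → then.
Binarize each right-hand side of length ≥ 3 by chaining fresh nonterminals (Y1, Y2, …): affected rules were D → X1 D X4 X2.

S ::= X1 X1 | D X2 | X3 X1; D ::= X3 X1 | S X2 | X1 X1 | X2 D | X1 Y1; X1 ::= else; X2 ::= stmt; X3 ::= if; X4 ::= then; Y1 ::= D Y2; Y2 ::= X4 X2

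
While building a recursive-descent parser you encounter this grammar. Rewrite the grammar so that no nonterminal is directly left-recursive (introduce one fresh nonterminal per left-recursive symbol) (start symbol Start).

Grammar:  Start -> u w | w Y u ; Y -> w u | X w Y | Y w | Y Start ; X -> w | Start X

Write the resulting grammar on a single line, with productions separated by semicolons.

Directly left-recursive nonterminal: Y.
For Y: α = {w, Start}, β = {w u, X w Y}. Rewrite as Y → β Y1 and Y1 → α Y1 | ε.

Start -> u w | w Y u; Y -> w u Y1 | X w Y Y1; X -> w | Start X; Y1 -> w Y1 | Start Y1 | eps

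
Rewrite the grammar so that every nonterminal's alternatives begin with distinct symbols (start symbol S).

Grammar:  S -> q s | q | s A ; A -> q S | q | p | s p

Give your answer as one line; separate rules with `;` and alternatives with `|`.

S -> s A | q S'; A -> p | s p | q A'; S' -> s | ε; A' -> S | ε

S has alternatives sharing prefix 'q': factor to S → q S' with S' → s | ε.
A has alternatives sharing prefix 'q': factor to A → q A' with A' → S | ε.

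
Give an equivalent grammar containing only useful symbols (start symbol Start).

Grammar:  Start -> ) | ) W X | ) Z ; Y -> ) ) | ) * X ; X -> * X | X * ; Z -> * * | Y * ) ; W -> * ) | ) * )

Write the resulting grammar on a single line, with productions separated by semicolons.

Generating nonterminals: {Start, W, Y, Z}.
Reachable from Start after that: {Start, Y, Z}.
Removed useless symbols: {W, X} and every production mentioning them.

Start -> ) | ) Z; Y -> ) ); Z -> * * | Y * )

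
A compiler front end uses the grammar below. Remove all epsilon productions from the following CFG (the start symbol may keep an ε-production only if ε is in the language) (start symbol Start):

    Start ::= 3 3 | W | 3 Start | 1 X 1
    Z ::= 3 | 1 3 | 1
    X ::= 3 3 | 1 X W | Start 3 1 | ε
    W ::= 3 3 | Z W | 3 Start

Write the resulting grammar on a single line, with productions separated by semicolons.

The nullable symbols are {X}.
ε ∉ L(G), so no ε-production is kept.
Add the nullable-subset variants: Start → 1 X 1 gives 1 X 1 | 1 1. X → 1 X W gives 1 X W | 1 W.

Start ::= 3 3 | W | 3 Start | 1 X 1 | 1 1; Z ::= 3 | 1 3 | 1; X ::= 3 3 | 1 X W | 1 W | Start 3 1; W ::= 3 3 | Z W | 3 Start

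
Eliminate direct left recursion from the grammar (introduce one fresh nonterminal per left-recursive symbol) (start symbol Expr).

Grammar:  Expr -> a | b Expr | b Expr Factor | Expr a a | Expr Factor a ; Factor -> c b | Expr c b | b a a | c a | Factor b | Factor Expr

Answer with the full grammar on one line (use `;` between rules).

Expr -> a Expr1 | b Expr Expr1 | b Expr Factor Expr1; Factor -> c b Factor1 | Expr c b Factor1 | b a a Factor1 | c a Factor1; Expr1 -> a a Expr1 | Factor a Expr1 | ε; Factor1 -> b Factor1 | Expr Factor1 | ε

Left recursion appears on Expr, Factor.
For Expr: α = {a a, Factor a}, β = {a, b Expr, b Expr Factor}. Rewrite as Expr → β Expr1 and Expr1 → α Expr1 | ε.
For Factor: α = {b, Expr}, β = {c b, Expr c b, b a a, c a}. Rewrite as Factor → β Factor1 and Factor1 → α Factor1 | ε.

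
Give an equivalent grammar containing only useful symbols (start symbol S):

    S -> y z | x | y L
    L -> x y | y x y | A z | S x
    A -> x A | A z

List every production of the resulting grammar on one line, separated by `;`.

Generating nonterminals: {L, S}.
Reachable from S after that: {L, S}.
Removed useless symbols: {A} and every production mentioning them.

S -> y z | x | y L; L -> x y | y x y | S x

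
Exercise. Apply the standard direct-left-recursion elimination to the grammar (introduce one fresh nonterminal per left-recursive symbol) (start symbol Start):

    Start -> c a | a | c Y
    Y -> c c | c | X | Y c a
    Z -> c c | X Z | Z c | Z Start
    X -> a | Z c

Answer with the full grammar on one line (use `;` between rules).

Start -> c a | a | c Y; Y -> c c Y1 | c Y1 | X Y1; Z -> c c Z1 | X Z Z1; X -> a | Z c; Y1 -> c a Y1 | ε; Z1 -> c Z1 | Start Z1 | ε

Left recursion appears on Y, Z.
For Y: α = {c a}, β = {c c, c, X}. Rewrite as Y → β Y1 and Y1 → α Y1 | ε.
For Z: α = {c, Start}, β = {c c, X Z}. Rewrite as Z → β Z1 and Z1 → α Z1 | ε.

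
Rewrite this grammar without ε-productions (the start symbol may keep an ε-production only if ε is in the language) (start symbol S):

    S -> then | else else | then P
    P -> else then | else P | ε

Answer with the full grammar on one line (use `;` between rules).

Nullable set = {P}.
ε ∉ L(G), so no ε-production is kept.
Add the nullable-subset variants: P → else P gives else P | else.

S -> then | else else | then P; P -> else then | else P | else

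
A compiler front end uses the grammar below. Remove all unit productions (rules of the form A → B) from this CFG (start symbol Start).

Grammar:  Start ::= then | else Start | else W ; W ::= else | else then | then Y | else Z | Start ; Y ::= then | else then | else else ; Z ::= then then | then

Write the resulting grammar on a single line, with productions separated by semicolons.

Unit pairs: W ⇒* {Start}.
For every A with A ⇒* B via unit rules, add B's non-unit alternatives to A; then delete every rule of the form X → Y.

Start ::= then | else Start | else W; W ::= then | else Start | else W | else | else then | then Y | else Z; Y ::= then | else then | else else; Z ::= then then | then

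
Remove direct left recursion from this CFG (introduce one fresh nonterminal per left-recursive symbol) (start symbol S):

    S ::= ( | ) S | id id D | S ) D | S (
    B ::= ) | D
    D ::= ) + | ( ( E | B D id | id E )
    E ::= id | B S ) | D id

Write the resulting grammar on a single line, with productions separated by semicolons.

S ::= ( S' | ) S S' | id id D S'; B ::= ) | D; D ::= ) + | ( ( E | B D id | id E ); E ::= id | B S ) | D id; S' ::= ) D S' | ( S' | ε

Directly left-recursive nonterminal: S.
For S: α = {) D, (}, β = {(, ) S, id id D}. Rewrite as S → β S' and S' → α S' | ε.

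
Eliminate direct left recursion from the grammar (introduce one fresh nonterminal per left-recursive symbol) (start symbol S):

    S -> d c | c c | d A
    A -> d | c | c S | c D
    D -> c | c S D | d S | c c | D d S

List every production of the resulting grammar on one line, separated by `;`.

S -> d c | c c | d A; A -> d | c | c S | c D; D -> c D' | c S D D' | d S D' | c c D'; D' -> d S D' | epsilon

D is directly left-recursive.
For D: α = {d S}, β = {c, c S D, d S, c c}. Rewrite as D → β D' and D' → α D' | ε.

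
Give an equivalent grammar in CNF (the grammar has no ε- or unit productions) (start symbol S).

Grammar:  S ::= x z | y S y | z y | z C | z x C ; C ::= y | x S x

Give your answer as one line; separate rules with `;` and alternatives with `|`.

Introduce a nonterminal for each terminal appearing in a rule of length ≥ 2: X1 → x, X2 → z, X3 → y.
Binarize each right-hand side of length ≥ 3 by chaining fresh nonterminals (Y1, Y2, …): affected rules were S → X3 S X3; S → X2 X1 C; C → X1 S X1.

S ::= X1 X2 | X3 Y1 | X2 X3 | X2 C | X2 Y2; C ::= y | X1 Y3; X1 ::= x; X2 ::= z; X3 ::= y; Y1 ::= S X3; Y2 ::= X1 C; Y3 ::= S X1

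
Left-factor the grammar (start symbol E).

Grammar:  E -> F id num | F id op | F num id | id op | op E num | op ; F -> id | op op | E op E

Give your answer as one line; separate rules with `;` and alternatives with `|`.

E -> id op | F E' | op E''; F -> id | op op | E op E; E' -> num id | id E'''; E'' -> E num | ε; E''' -> num | op

E has alternatives sharing prefix 'F': factor to E → F E' with E' → id num | id op | num id.
E has alternatives sharing prefix 'op': factor to E → op E'' with E'' → E num | ε.
E' has alternatives sharing prefix 'id': factor to E' → id E''' with E''' → num | op.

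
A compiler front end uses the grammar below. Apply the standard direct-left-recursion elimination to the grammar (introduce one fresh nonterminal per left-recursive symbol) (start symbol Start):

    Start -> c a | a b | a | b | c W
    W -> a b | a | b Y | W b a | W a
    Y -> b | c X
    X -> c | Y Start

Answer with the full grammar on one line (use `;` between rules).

Start -> c a | a b | a | b | c W; W -> a b W1 | a W1 | b Y W1; Y -> b | c X; X -> c | Y Start; W1 -> b a W1 | a W1 | ε

Directly left-recursive nonterminal: W.
For W: α = {b a, a}, β = {a b, a, b Y}. Rewrite as W → β W1 and W1 → α W1 | ε.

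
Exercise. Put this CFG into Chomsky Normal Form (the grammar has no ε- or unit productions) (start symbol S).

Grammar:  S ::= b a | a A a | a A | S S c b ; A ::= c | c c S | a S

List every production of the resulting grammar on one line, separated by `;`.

S ::= X1 X2 | X2 Y1 | X2 A | S Y2; A ::= c | X3 Y4 | X2 S; X1 ::= b; X2 ::= a; X3 ::= c; Y1 ::= A X2; Y2 ::= S Y3; Y3 ::= X3 X1; Y4 ::= X3 S

Introduce a nonterminal for each terminal appearing in a rule of length ≥ 2: X1 → b, X2 → a, X3 → c.
Binarize each right-hand side of length ≥ 3 by chaining fresh nonterminals (Y1, Y2, …): affected rules were S → X2 A X2; S → S S X3 X1; A → X3 X3 S.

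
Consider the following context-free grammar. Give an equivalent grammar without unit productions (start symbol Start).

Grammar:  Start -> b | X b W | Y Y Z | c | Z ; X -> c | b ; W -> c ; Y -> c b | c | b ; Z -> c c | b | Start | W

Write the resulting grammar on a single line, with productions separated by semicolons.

Start -> c c | b | X b W | Y Y Z | c; X -> c | b; W -> c; Y -> c b | c | b; Z -> c c | b | X b W | Y Y Z | c

Unit pairs: Start ⇒* {W, Z}; Z ⇒* {Start, W}.
Replace each nonterminal's rules with the union of the non-unit rules of every nonterminal it unit-derives.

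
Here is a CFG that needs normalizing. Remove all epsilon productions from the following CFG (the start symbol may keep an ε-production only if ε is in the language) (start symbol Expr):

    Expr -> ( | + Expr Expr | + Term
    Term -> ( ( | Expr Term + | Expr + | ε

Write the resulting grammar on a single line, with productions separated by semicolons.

Expr -> ( | + Expr Expr | + Term | +; Term -> ( ( | Expr Term + | Expr +

Nullable set = {Term}.
ε ∉ L(G), so no ε-production is kept.
For each production, add variants omitting each subset of nullable occurrences: Expr → + Term gives + Term | +. Term → Expr Term + gives Expr Term + | Expr +.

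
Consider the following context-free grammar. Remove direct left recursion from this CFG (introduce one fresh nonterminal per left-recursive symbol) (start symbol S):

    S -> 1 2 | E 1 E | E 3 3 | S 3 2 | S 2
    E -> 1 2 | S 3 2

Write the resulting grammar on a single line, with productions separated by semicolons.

S -> 1 2 S' | E 1 E S' | E 3 3 S'; E -> 1 2 | S 3 2; S' -> 3 2 S' | 2 S' | ε

S is directly left-recursive.
For S: α = {3 2, 2}, β = {1 2, E 1 E, E 3 3}. Rewrite as S → β S' and S' → α S' | ε.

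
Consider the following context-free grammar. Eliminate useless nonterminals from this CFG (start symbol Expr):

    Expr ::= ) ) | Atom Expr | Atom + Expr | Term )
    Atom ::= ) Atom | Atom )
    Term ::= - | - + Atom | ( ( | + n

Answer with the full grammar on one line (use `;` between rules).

Expr ::= ) ) | Term ); Term ::= - | ( ( | + n

Generating nonterminals: {Expr, Term}.
Reachable from Expr after that: {Expr, Term}.
Removed useless symbols: {Atom} and every production mentioning them.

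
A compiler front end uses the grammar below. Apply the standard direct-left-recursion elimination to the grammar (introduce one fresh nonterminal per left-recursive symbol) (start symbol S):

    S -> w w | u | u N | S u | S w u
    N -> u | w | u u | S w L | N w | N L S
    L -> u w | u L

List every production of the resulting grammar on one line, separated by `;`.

S -> w w S' | u S' | u N S'; N -> u N' | w N' | u u N' | S w L N'; L -> u w | u L; S' -> u S' | w u S' | ε; N' -> w N' | L S N' | ε

S, N are directly left-recursive.
For S: α = {u, w u}, β = {w w, u, u N}. Rewrite as S → β S' and S' → α S' | ε.
For N: α = {w, L S}, β = {u, w, u u, S w L}. Rewrite as N → β N' and N' → α N' | ε.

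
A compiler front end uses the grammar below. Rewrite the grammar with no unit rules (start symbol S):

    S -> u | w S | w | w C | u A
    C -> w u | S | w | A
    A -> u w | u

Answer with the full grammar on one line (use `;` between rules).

Unit pairs: C ⇒* {A, S}.
Replace each nonterminal's rules with the union of the non-unit rules of every nonterminal it unit-derives.

S -> u | w S | w | w C | u A; C -> w u | w | u | w S | w C | u A | u w; A -> u w | u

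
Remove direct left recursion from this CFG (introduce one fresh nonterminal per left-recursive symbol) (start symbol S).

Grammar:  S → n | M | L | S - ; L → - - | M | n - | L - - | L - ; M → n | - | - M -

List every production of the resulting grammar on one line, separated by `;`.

Left recursion appears on S, L.
For S: α = {-}, β = {n, M, L}. Rewrite as S → β S' and S' → α S' | ε.
For L: α = {- -, -}, β = {- -, M, n -}. Rewrite as L → β L' and L' → α L' | ε.

S → n S' | M S' | L S'; L → - - L' | M L' | n - L'; M → n | - | - M -; S' → - S' | ε; L' → - - L' | - L' | ε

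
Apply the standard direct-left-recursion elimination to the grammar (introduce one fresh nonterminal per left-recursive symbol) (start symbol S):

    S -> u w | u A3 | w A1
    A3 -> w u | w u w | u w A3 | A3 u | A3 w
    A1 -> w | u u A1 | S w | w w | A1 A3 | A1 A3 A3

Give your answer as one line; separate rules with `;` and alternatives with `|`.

S -> u w | u A3 | w A1; A3 -> w u A3' | w u w A3' | u w A3 A3'; A1 -> w A1' | u u A1 A1' | S w A1' | w w A1'; A3' -> u A3' | w A3' | eps; A1' -> A3 A1' | A3 A3 A1' | eps

Left recursion appears on A3, A1.
For A3: α = {u, w}, β = {w u, w u w, u w A3}. Rewrite as A3 → β A3' and A3' → α A3' | ε.
For A1: α = {A3, A3 A3}, β = {w, u u A1, S w, w w}. Rewrite as A1 → β A1' and A1' → α A1' | ε.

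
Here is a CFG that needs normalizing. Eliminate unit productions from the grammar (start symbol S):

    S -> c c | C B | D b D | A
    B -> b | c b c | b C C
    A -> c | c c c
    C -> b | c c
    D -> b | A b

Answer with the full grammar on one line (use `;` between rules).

S -> c c | C B | D b D | c | c c c; B -> b | c b c | b C C; A -> c | c c c; C -> b | c c; D -> b | A b

Unit pairs: S ⇒* {A}.
For each unit pair (A, B), copy every non-unit production of B to A, then drop all unit productions.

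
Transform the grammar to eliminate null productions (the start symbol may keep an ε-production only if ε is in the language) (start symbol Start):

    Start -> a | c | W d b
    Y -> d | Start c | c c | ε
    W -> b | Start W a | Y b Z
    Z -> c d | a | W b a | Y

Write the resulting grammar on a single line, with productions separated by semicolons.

Start -> a | c | W d b; Y -> d | Start c | c c; W -> b | Start W a | Y b Z | Y b | b Z; Z -> c d | a | W b a | Y

Nullable set = {Y, Z}.
ε ∉ L(G), so no ε-production is kept.
For each production, add variants omitting each subset of nullable occurrences: W → Y b Z gives Y b Z | Y b | b Z.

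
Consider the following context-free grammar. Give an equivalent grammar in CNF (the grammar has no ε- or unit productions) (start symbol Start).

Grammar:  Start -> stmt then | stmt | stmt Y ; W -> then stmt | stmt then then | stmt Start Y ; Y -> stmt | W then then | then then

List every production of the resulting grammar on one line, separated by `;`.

Start -> X1 X2 | stmt | X1 Y; W -> X2 X1 | X1 Y1 | X1 Y2; Y -> stmt | W Y3 | X2 X2; X1 -> stmt; X2 -> then; Y1 -> X2 X2; Y2 -> Start Y; Y3 -> X2 X2

Introduce a nonterminal for each terminal appearing in a rule of length ≥ 2: X1 → stmt, X2 → then.
Binarize each right-hand side of length ≥ 3 by chaining fresh nonterminals (Y1, Y2, …): affected rules were W → X1 X2 X2; W → X1 Start Y; Y → W X2 X2.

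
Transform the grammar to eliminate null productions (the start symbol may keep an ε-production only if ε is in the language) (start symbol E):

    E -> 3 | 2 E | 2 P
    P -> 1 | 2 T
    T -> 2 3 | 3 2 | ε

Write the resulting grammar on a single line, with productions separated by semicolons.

E -> 3 | 2 E | 2 P; P -> 1 | 2 T | 2; T -> 2 3 | 3 2

The nullable symbols are {T}.
ε ∉ L(G), so no ε-production is kept.
Expand every rule over subsets of its nullable positions: P → 2 T gives 2 T | 2.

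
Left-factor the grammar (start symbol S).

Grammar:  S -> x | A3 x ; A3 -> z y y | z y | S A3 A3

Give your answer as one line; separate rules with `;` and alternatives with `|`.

S -> x | A3 x; A3 -> S A3 A3 | z y A3'; A3' -> y | eps

A3 has alternatives sharing prefix 'z y': factor to A3 → z y A3' with A3' → y | ε.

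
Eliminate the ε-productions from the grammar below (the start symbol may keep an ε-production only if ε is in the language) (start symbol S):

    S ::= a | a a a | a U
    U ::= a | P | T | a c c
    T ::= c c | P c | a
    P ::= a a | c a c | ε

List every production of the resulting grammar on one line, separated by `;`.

Nullable set = {P, U}.
ε ∉ L(G), so no ε-production is kept.
For each production, add variants omitting each subset of nullable occurrences: T → P c gives P c | c.

S ::= a | a a a | a U; U ::= a | P | T | a c c; T ::= c c | P c | c | a; P ::= a a | c a c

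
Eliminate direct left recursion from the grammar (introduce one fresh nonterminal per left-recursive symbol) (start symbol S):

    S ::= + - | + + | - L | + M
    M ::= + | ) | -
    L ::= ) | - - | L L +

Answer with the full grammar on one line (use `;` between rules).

L is directly left-recursive.
For L: α = {L +}, β = {), - -}. Rewrite as L → β L' and L' → α L' | ε.

S ::= + - | + + | - L | + M; M ::= + | ) | -; L ::= ) L' | - - L'; L' ::= L + L' | ε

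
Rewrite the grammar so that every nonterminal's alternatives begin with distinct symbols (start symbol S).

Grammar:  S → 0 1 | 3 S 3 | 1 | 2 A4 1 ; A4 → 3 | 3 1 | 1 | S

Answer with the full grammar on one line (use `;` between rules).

S → 0 1 | 3 S 3 | 1 | 2 A4 1; A4 → 1 | S | 3 A4'; A4' → ε | 1

A4 has alternatives sharing prefix '3': factor to A4 → 3 A4' with A4' → ε | 1.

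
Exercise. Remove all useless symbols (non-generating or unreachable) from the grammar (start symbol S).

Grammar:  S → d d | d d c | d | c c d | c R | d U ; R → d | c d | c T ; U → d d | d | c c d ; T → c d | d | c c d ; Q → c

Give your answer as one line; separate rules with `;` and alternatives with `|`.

Generating nonterminals: {Q, R, S, T, U}.
Reachable from S after that: {R, S, T, U}.
Removed useless symbols: {Q} and every production mentioning them.

S → d d | d d c | d | c c d | c R | d U; R → d | c d | c T; U → d d | d | c c d; T → c d | d | c c d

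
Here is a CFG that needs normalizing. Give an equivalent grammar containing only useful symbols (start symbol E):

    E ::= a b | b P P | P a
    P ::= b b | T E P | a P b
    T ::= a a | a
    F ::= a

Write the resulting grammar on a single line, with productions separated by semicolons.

Generating nonterminals: {E, F, P, T}.
Reachable from E after that: {E, P, T}.
Removed useless symbols: {F} and every production mentioning them.

E ::= a b | b P P | P a; P ::= b b | T E P | a P b; T ::= a a | a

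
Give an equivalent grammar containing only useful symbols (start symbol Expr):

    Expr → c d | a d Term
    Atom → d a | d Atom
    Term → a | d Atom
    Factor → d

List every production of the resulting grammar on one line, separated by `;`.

Expr → c d | a d Term; Atom → d a | d Atom; Term → a | d Atom

Generating nonterminals: {Atom, Expr, Factor, Term}.
Reachable from Expr after that: {Atom, Expr, Term}.
Removed useless symbols: {Factor} and every production mentioning them.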